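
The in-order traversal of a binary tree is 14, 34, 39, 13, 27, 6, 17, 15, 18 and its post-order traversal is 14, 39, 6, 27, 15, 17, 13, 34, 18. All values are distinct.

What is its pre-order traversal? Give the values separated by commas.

18, 34, 14, 13, 39, 17, 27, 6, 15

The last element of post-order is the root; it splits in-order into left and right subtrees.
Root 18: left subtree has 8 nodes {14, 34, 39, 13, 27, 6, 17, 15}, right has 0 { }.
  Root 34: left subtree has 1 node {14}, right has 6 {39, 13, 27, 6, 17, 15}.
    Root 13: left subtree has 1 node {39}, right has 4 {27, 6, 17, 15}.
      Root 17: left subtree has 2 nodes {27, 6}, right has 1 {15}.
        Root 27: left subtree has 0 nodes { }, right has 1 {6}.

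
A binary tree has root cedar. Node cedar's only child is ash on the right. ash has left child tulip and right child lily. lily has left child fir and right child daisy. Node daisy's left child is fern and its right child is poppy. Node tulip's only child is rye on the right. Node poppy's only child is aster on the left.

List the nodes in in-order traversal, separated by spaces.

In-order visits the left subtree, then the node, then the right subtree.
At cedar: no left child.
Visit cedar.
At cedar: go right to ash.
  At ash: go left to tulip.
    At tulip: no left child.
    Visit tulip.
    At tulip: go right to rye.
      rye is a leaf — visit rye.
  Visit ash.
  At ash: go right to lily.
    At lily: go left to fir.
      fir is a leaf — visit fir.
    Visit lily.
    At lily: go right to daisy.
      At daisy: go left to fern.
        fern is a leaf — visit fern.
      Visit daisy.
      At daisy: go right to poppy.
        At poppy: go left to aster.
          aster is a leaf — visit aster.
        Visit poppy.
        At poppy: no right child.

cedar tulip rye ash fir lily fern daisy aster poppy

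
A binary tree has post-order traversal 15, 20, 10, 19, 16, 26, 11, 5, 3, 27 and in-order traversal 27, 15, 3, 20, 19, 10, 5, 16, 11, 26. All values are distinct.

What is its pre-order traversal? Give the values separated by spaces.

The last element of post-order is the root; it splits in-order into left and right subtrees.
Root 27: left subtree has 0 nodes { }, right has 9 {15, 3, 20, 19, 10, 5, 16, 11, 26}.
  Root 3: left subtree has 1 node {15}, right has 7 {20, 19, 10, 5, 16, 11, 26}.
    Root 5: left subtree has 3 nodes {20, 19, 10}, right has 3 {16, 11, 26}.
      Root 19: left subtree has 1 node {20}, right has 1 {10}.
      Root 11: left subtree has 1 node {16}, right has 1 {26}.

27 3 15 5 19 20 10 11 16 26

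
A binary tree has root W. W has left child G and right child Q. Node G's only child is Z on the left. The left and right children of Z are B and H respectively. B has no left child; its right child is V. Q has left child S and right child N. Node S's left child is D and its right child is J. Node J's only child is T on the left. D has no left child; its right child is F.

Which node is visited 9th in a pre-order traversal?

Pre-order visits the node, then its left subtree, then its right subtree.
Visit W.
At W: go left to G.
  Visit G.
  At G: go left to Z.
    Visit Z.
    At Z: go left to B.
      Visit B.
      At B: no left child.
      At B: go right to V.
        V is a leaf — visit V.
    At Z: go right to H.
      H is a leaf — visit H.
  At G: no right child.
At W: go right to Q.
  Visit Q.
  At Q: go left to S.
    Visit S.
    At S: go left to D.
      Visit D.
      At D: no left child.
      At D: go right to F.
        F is a leaf — visit F.
    At S: go right to J.
      Visit J.
      At J: go left to T.
        T is a leaf — visit T.
      At J: no right child.
  At Q: go right to N.
    N is a leaf — visit N.
Full pre-order sequence: W, G, Z, B, V, H, Q, S, D, F, J, T, N.

D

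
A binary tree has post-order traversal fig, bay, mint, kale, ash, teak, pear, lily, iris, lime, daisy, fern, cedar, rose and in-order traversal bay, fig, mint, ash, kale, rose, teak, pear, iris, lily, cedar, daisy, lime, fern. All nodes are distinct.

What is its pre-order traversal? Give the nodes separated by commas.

The last element of post-order is the root; it splits in-order into left and right subtrees.
Root rose: left subtree has 5 nodes {bay, fig, mint, ash, kale}, right has 8 {teak, pear, iris, lily, cedar, daisy, lime, fern}.
  Root ash: left subtree has 3 nodes {bay, fig, mint}, right has 1 {kale}.
    Root mint: left subtree has 2 nodes {bay, fig}, right has 0 { }.
      Root bay: left subtree has 0 nodes { }, right has 1 {fig}.
  Root cedar: left subtree has 4 nodes {teak, pear, iris, lily}, right has 3 {daisy, lime, fern}.
    Root iris: left subtree has 2 nodes {teak, pear}, right has 1 {lily}.
      Root pear: left subtree has 1 node {teak}, right has 0 { }.
    Root fern: left subtree has 2 nodes {daisy, lime}, right has 0 { }.
      Root daisy: left subtree has 0 nodes { }, right has 1 {lime}.

rose, ash, mint, bay, fig, kale, cedar, iris, pear, teak, lily, fern, daisy, lime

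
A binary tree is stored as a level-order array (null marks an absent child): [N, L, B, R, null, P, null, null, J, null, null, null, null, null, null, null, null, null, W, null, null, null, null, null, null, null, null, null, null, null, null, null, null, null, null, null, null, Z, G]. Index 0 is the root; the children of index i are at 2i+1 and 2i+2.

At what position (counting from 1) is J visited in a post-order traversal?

4

Post-order visits the left subtree, then the right subtree, then the node.
At N: go left to L.
  At L: go left to R.
    At R: no left child.
    At R: go right to J.
      At J: no left child.
      At J: go right to W.
        At W: go left to Z.
          Z is a leaf — visit Z.
        At W: go right to G.
          G is a leaf — visit G.
        Visit W.
      Visit J.
    Visit R.
  At L: no right child.
  Visit L.
At N: go right to B.
  At B: go left to P.
    P is a leaf — visit P.
  At B: no right child.
  Visit B.
Visit N.
Full post-order sequence: Z, G, W, J, R, L, P, B, N.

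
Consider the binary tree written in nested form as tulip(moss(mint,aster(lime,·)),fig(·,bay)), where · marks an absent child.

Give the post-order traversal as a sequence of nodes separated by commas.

mint, lime, aster, moss, bay, fig, tulip

Post-order visits the left subtree, then the right subtree, then the node.
At tulip: go left to moss.
  At moss: go left to mint.
    mint is a leaf — visit mint.
  At moss: go right to aster.
    At aster: go left to lime.
      lime is a leaf — visit lime.
    At aster: no right child.
    Visit aster.
  Visit moss.
At tulip: go right to fig.
  At fig: no left child.
  At fig: go right to bay.
    bay is a leaf — visit bay.
  Visit fig.
Visit tulip.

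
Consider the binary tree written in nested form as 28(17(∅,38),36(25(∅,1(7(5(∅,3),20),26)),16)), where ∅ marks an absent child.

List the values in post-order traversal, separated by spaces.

38 17 3 5 20 7 26 1 25 16 36 28

Post-order visits the left subtree, then the right subtree, then the node.
At 28: go left to 17.
  At 17: no left child.
  At 17: go right to 38.
    38 is a leaf — visit 38.
  Visit 17.
At 28: go right to 36.
  At 36: go left to 25.
    At 25: no left child.
    At 25: go right to 1.
      At 1: go left to 7.
        At 7: go left to 5.
          At 5: no left child.
          At 5: go right to 3.
            3 is a leaf — visit 3.
          Visit 5.
        At 7: go right to 20.
          20 is a leaf — visit 20.
        Visit 7.
      At 1: go right to 26.
        26 is a leaf — visit 26.
      Visit 1.
    Visit 25.
  At 36: go right to 16.
    16 is a leaf — visit 16.
  Visit 36.
Visit 28.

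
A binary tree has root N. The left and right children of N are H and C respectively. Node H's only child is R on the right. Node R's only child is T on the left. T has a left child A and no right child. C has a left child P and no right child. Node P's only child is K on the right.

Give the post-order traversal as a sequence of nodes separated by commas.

Post-order visits the left subtree, then the right subtree, then the node.
At N: go left to H.
  At H: no left child.
  At H: go right to R.
    At R: go left to T.
      At T: go left to A.
        A is a leaf — visit A.
      At T: no right child.
      Visit T.
    At R: no right child.
    Visit R.
  Visit H.
At N: go right to C.
  At C: go left to P.
    At P: no left child.
    At P: go right to K.
      K is a leaf — visit K.
    Visit P.
  At C: no right child.
  Visit C.
Visit N.

A, T, R, H, K, P, C, N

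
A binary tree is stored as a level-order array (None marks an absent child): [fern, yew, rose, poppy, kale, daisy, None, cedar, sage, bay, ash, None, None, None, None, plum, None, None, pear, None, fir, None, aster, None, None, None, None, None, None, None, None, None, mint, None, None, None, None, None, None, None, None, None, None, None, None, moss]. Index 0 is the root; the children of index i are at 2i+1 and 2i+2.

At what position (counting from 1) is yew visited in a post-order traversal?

13

Post-order visits the left subtree, then the right subtree, then the node.
At fern: go left to yew.
  At yew: go left to poppy.
    At poppy: go left to cedar.
      At cedar: go left to plum.
        At plum: no left child.
        At plum: go right to mint.
          mint is a leaf — visit mint.
        Visit plum.
      At cedar: no right child.
      Visit cedar.
    At poppy: go right to sage.
      At sage: no left child.
      At sage: go right to pear.
        pear is a leaf — visit pear.
      Visit sage.
    Visit poppy.
  At yew: go right to kale.
    At kale: go left to bay.
      At bay: no left child.
      At bay: go right to fir.
        fir is a leaf — visit fir.
      Visit bay.
    At kale: go right to ash.
      At ash: no left child.
      At ash: go right to aster.
        At aster: go left to moss.
          moss is a leaf — visit moss.
        At aster: no right child.
        Visit aster.
      Visit ash.
    Visit kale.
  Visit yew.
At fern: go right to rose.
  At rose: go left to daisy.
    daisy is a leaf — visit daisy.
  At rose: no right child.
  Visit rose.
Visit fern.
Full post-order sequence: mint, plum, cedar, pear, sage, poppy, fir, bay, moss, aster, ash, kale, yew, daisy, rose, fern.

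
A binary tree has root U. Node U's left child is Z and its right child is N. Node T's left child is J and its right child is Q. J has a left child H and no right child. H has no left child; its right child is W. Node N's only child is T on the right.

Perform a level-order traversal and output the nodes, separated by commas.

Level-order visits nodes level by level from the root, left to right within each level.
Level 0: U
Level 1: Z, N
Level 2: T
Level 3: J, Q
Level 4: H
Level 5: W

U, Z, N, T, J, Q, H, W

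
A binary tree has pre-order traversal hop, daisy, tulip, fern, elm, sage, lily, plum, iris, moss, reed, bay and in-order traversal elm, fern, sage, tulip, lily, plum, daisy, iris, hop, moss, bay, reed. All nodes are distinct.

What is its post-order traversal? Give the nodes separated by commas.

elm, sage, fern, plum, lily, tulip, iris, daisy, bay, reed, moss, hop

The first element of pre-order is the root; it splits in-order into left and right subtrees.
Root hop: left subtree has 8 nodes {elm, fern, sage, tulip, lily, plum, daisy, iris}, right has 3 {moss, bay, reed}.
  Root daisy: left subtree has 6 nodes {elm, fern, sage, tulip, lily, plum}, right has 1 {iris}.
    Root tulip: left subtree has 3 nodes {elm, fern, sage}, right has 2 {lily, plum}.
      Root fern: left subtree has 1 node {elm}, right has 1 {sage}.
      Root lily: left subtree has 0 nodes { }, right has 1 {plum}.
  Root moss: left subtree has 0 nodes { }, right has 2 {bay, reed}.
    Root reed: left subtree has 1 node {bay}, right has 0 { }.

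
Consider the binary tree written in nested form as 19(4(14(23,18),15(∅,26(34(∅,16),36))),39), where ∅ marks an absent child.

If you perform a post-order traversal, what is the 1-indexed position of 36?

6

Post-order visits the left subtree, then the right subtree, then the node.
At 19: go left to 4.
  At 4: go left to 14.
    At 14: go left to 23.
      23 is a leaf — visit 23.
    At 14: go right to 18.
      18 is a leaf — visit 18.
    Visit 14.
  At 4: go right to 15.
    At 15: no left child.
    At 15: go right to 26.
      At 26: go left to 34.
        At 34: no left child.
        At 34: go right to 16.
          16 is a leaf — visit 16.
        Visit 34.
      At 26: go right to 36.
        36 is a leaf — visit 36.
      Visit 26.
    Visit 15.
  Visit 4.
At 19: go right to 39.
  39 is a leaf — visit 39.
Visit 19.
Full post-order sequence: 23, 18, 14, 16, 34, 36, 26, 15, 4, 39, 19.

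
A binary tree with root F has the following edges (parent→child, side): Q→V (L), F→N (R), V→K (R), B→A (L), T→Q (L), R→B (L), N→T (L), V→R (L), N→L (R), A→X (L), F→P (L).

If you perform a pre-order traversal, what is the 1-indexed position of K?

11

Pre-order visits the node, then its left subtree, then its right subtree.
Visit F.
At F: go left to P.
  P is a leaf — visit P.
At F: go right to N.
  Visit N.
  At N: go left to T.
    Visit T.
    At T: go left to Q.
      Visit Q.
      At Q: go left to V.
        Visit V.
        At V: go left to R.
          Visit R.
          At R: go left to B.
            Visit B.
            At B: go left to A.
              Visit A.
              At A: go left to X.
                X is a leaf — visit X.
              At A: no right child.
            At B: no right child.
          At R: no right child.
        At V: go right to K.
          K is a leaf — visit K.
      At Q: no right child.
    At T: no right child.
  At N: go right to L.
    L is a leaf — visit L.
Full pre-order sequence: F, P, N, T, Q, V, R, B, A, X, K, L.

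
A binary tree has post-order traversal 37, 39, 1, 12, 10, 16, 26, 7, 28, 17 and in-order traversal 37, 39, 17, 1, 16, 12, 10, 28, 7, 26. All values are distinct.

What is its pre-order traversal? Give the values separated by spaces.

The last element of post-order is the root; it splits in-order into left and right subtrees.
Root 17: left subtree has 2 nodes {37, 39}, right has 7 {1, 16, 12, 10, 28, 7, 26}.
  Root 39: left subtree has 1 node {37}, right has 0 { }.
  Root 28: left subtree has 4 nodes {1, 16, 12, 10}, right has 2 {7, 26}.
    Root 16: left subtree has 1 node {1}, right has 2 {12, 10}.
      Root 10: left subtree has 1 node {12}, right has 0 { }.
    Root 7: left subtree has 0 nodes { }, right has 1 {26}.

17 39 37 28 16 1 10 12 7 26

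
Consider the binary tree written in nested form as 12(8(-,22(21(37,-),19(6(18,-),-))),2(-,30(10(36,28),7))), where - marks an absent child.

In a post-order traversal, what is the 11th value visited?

Post-order visits the left subtree, then the right subtree, then the node.
At 12: go left to 8.
  At 8: no left child.
  At 8: go right to 22.
    At 22: go left to 21.
      At 21: go left to 37.
        37 is a leaf — visit 37.
      At 21: no right child.
      Visit 21.
    At 22: go right to 19.
      At 19: go left to 6.
        At 6: go left to 18.
          18 is a leaf — visit 18.
        At 6: no right child.
        Visit 6.
      At 19: no right child.
      Visit 19.
    Visit 22.
  Visit 8.
At 12: go right to 2.
  At 2: no left child.
  At 2: go right to 30.
    At 30: go left to 10.
      At 10: go left to 36.
        36 is a leaf — visit 36.
      At 10: go right to 28.
        28 is a leaf — visit 28.
      Visit 10.
    At 30: go right to 7.
      7 is a leaf — visit 7.
    Visit 30.
  Visit 2.
Visit 12.
Full post-order sequence: 37, 21, 18, 6, 19, 22, 8, 36, 28, 10, 7, 30, 2, 12.

7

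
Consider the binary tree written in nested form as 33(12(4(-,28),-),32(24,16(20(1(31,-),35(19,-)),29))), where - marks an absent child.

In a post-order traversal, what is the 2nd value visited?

4

Post-order visits the left subtree, then the right subtree, then the node.
At 33: go left to 12.
  At 12: go left to 4.
    At 4: no left child.
    At 4: go right to 28.
      28 is a leaf — visit 28.
    Visit 4.
  At 12: no right child.
  Visit 12.
At 33: go right to 32.
  At 32: go left to 24.
    24 is a leaf — visit 24.
  At 32: go right to 16.
    At 16: go left to 20.
      At 20: go left to 1.
        At 1: go left to 31.
          31 is a leaf — visit 31.
        At 1: no right child.
        Visit 1.
      At 20: go right to 35.
        At 35: go left to 19.
          19 is a leaf — visit 19.
        At 35: no right child.
        Visit 35.
      Visit 20.
    At 16: go right to 29.
      29 is a leaf — visit 29.
    Visit 16.
  Visit 32.
Visit 33.
Full post-order sequence: 28, 4, 12, 24, 31, 1, 19, 35, 20, 29, 16, 32, 33.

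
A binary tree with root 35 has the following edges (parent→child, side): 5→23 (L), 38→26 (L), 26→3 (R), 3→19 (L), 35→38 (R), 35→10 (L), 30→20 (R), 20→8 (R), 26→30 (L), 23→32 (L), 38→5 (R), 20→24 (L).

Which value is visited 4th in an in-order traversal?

24

In-order visits the left subtree, then the node, then the right subtree.
At 35: go left to 10.
  10 is a leaf — visit 10.
Visit 35.
At 35: go right to 38.
  At 38: go left to 26.
    At 26: go left to 30.
      At 30: no left child.
      Visit 30.
      At 30: go right to 20.
        At 20: go left to 24.
          24 is a leaf — visit 24.
        Visit 20.
        At 20: go right to 8.
          8 is a leaf — visit 8.
    Visit 26.
    At 26: go right to 3.
      At 3: go left to 19.
        19 is a leaf — visit 19.
      Visit 3.
      At 3: no right child.
  Visit 38.
  At 38: go right to 5.
    At 5: go left to 23.
      At 23: go left to 32.
        32 is a leaf — visit 32.
      Visit 23.
      At 23: no right child.
    Visit 5.
    At 5: no right child.
Full in-order sequence: 10, 35, 30, 24, 20, 8, 26, 19, 3, 38, 32, 23, 5.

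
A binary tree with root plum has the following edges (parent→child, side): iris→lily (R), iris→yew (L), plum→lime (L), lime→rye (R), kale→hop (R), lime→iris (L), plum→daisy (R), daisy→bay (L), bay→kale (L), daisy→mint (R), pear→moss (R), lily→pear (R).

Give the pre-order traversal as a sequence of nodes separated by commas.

Pre-order visits the node, then its left subtree, then its right subtree.
Visit plum.
At plum: go left to lime.
  Visit lime.
  At lime: go left to iris.
    Visit iris.
    At iris: go left to yew.
      yew is a leaf — visit yew.
    At iris: go right to lily.
      Visit lily.
      At lily: no left child.
      At lily: go right to pear.
        Visit pear.
        At pear: no left child.
        At pear: go right to moss.
          moss is a leaf — visit moss.
  At lime: go right to rye.
    rye is a leaf — visit rye.
At plum: go right to daisy.
  Visit daisy.
  At daisy: go left to bay.
    Visit bay.
    At bay: go left to kale.
      Visit kale.
      At kale: no left child.
      At kale: go right to hop.
        hop is a leaf — visit hop.
    At bay: no right child.
  At daisy: go right to mint.
    mint is a leaf — visit mint.

plum, lime, iris, yew, lily, pear, moss, rye, daisy, bay, kale, hop, mint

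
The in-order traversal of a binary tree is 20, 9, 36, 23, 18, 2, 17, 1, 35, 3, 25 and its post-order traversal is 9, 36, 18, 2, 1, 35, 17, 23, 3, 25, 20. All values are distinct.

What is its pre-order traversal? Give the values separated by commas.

The last element of post-order is the root; it splits in-order into left and right subtrees.
Root 20: left subtree has 0 nodes { }, right has 10 {9, 36, 23, 18, 2, 17, 1, 35, 3, 25}.
  Root 25: left subtree has 9 nodes {9, 36, 23, 18, 2, 17, 1, 35, 3}, right has 0 { }.
    Root 3: left subtree has 8 nodes {9, 36, 23, 18, 2, 17, 1, 35}, right has 0 { }.
      Root 23: left subtree has 2 nodes {9, 36}, right has 5 {18, 2, 17, 1, 35}.
        Root 36: left subtree has 1 node {9}, right has 0 { }.
        Root 17: left subtree has 2 nodes {18, 2}, right has 2 {1, 35}.
          Root 2: left subtree has 1 node {18}, right has 0 { }.
          Root 35: left subtree has 1 node {1}, right has 0 { }.

20, 25, 3, 23, 36, 9, 17, 2, 18, 35, 1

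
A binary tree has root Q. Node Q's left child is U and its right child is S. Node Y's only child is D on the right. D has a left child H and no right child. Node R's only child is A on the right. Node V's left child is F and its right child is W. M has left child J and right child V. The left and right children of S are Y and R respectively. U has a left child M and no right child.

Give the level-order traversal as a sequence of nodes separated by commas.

Q, U, S, M, Y, R, J, V, D, A, F, W, H

Level-order visits nodes level by level from the root, left to right within each level.
Level 0: Q
Level 1: U, S
Level 2: M, Y, R
Level 3: J, V, D, A
Level 4: F, W, H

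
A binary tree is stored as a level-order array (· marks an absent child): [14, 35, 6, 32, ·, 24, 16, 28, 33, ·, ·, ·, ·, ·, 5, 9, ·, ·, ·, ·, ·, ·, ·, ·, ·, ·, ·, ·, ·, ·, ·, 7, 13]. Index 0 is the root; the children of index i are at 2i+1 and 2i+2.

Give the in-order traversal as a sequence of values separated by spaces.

7 9 13 28 32 33 35 14 24 6 16 5

In-order visits the left subtree, then the node, then the right subtree.
At 14: go left to 35.
  At 35: go left to 32.
    At 32: go left to 28.
      At 28: go left to 9.
        At 9: go left to 7.
          7 is a leaf — visit 7.
        Visit 9.
        At 9: go right to 13.
          13 is a leaf — visit 13.
      Visit 28.
      At 28: no right child.
    Visit 32.
    At 32: go right to 33.
      33 is a leaf — visit 33.
  Visit 35.
  At 35: no right child.
Visit 14.
At 14: go right to 6.
  At 6: go left to 24.
    24 is a leaf — visit 24.
  Visit 6.
  At 6: go right to 16.
    At 16: no left child.
    Visit 16.
    At 16: go right to 5.
      5 is a leaf — visit 5.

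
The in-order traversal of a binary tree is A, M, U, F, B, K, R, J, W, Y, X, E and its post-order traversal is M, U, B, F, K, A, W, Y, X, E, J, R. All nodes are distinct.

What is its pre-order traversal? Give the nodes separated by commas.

The last element of post-order is the root; it splits in-order into left and right subtrees.
Root R: left subtree has 6 nodes {A, M, U, F, B, K}, right has 5 {J, W, Y, X, E}.
  Root A: left subtree has 0 nodes { }, right has 5 {M, U, F, B, K}.
    Root K: left subtree has 4 nodes {M, U, F, B}, right has 0 { }.
      Root F: left subtree has 2 nodes {M, U}, right has 1 {B}.
        Root U: left subtree has 1 node {M}, right has 0 { }.
  Root J: left subtree has 0 nodes { }, right has 4 {W, Y, X, E}.
    Root E: left subtree has 3 nodes {W, Y, X}, right has 0 { }.
      Root X: left subtree has 2 nodes {W, Y}, right has 0 { }.
        Root Y: left subtree has 1 node {W}, right has 0 { }.

R, A, K, F, U, M, B, J, E, X, Y, W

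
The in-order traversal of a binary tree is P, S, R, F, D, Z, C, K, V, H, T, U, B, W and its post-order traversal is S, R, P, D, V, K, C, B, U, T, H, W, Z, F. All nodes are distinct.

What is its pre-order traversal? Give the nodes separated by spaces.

The last element of post-order is the root; it splits in-order into left and right subtrees.
Root F: left subtree has 3 nodes {P, S, R}, right has 10 {D, Z, C, K, V, H, T, U, B, W}.
  Root P: left subtree has 0 nodes { }, right has 2 {S, R}.
    Root R: left subtree has 1 node {S}, right has 0 { }.
  Root Z: left subtree has 1 node {D}, right has 8 {C, K, V, H, T, U, B, W}.
    Root W: left subtree has 7 nodes {C, K, V, H, T, U, B}, right has 0 { }.
      Root H: left subtree has 3 nodes {C, K, V}, right has 3 {T, U, B}.
        Root C: left subtree has 0 nodes { }, right has 2 {K, V}.
          Root K: left subtree has 0 nodes { }, right has 1 {V}.
        Root T: left subtree has 0 nodes { }, right has 2 {U, B}.
          Root U: left subtree has 0 nodes { }, right has 1 {B}.

F P R S Z D W H C K V T U B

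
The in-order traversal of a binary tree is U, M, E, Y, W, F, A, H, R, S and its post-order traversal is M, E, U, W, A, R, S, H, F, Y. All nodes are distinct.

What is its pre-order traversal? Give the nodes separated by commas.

The last element of post-order is the root; it splits in-order into left and right subtrees.
Root Y: left subtree has 3 nodes {U, M, E}, right has 6 {W, F, A, H, R, S}.
  Root U: left subtree has 0 nodes { }, right has 2 {M, E}.
    Root E: left subtree has 1 node {M}, right has 0 { }.
  Root F: left subtree has 1 node {W}, right has 4 {A, H, R, S}.
    Root H: left subtree has 1 node {A}, right has 2 {R, S}.
      Root S: left subtree has 1 node {R}, right has 0 { }.

Y, U, E, M, F, W, H, A, S, R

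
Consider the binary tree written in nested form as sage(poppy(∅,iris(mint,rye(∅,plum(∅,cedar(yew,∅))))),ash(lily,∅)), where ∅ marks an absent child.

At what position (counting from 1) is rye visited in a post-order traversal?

5

Post-order visits the left subtree, then the right subtree, then the node.
At sage: go left to poppy.
  At poppy: no left child.
  At poppy: go right to iris.
    At iris: go left to mint.
      mint is a leaf — visit mint.
    At iris: go right to rye.
      At rye: no left child.
      At rye: go right to plum.
        At plum: no left child.
        At plum: go right to cedar.
          At cedar: go left to yew.
            yew is a leaf — visit yew.
          At cedar: no right child.
          Visit cedar.
        Visit plum.
      Visit rye.
    Visit iris.
  Visit poppy.
At sage: go right to ash.
  At ash: go left to lily.
    lily is a leaf — visit lily.
  At ash: no right child.
  Visit ash.
Visit sage.
Full post-order sequence: mint, yew, cedar, plum, rye, iris, poppy, lily, ash, sage.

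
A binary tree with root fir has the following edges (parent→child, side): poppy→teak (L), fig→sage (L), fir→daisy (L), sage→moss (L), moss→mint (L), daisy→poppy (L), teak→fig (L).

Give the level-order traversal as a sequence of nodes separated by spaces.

fir daisy poppy teak fig sage moss mint

Level-order visits nodes level by level from the root, left to right within each level.
Level 0: fir
Level 1: daisy
Level 2: poppy
Level 3: teak
Level 4: fig
Level 5: sage
Level 6: moss
Level 7: mint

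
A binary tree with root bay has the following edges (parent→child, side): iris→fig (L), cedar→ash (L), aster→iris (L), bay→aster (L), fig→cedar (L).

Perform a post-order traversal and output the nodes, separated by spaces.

Post-order visits the left subtree, then the right subtree, then the node.
At bay: go left to aster.
  At aster: go left to iris.
    At iris: go left to fig.
      At fig: go left to cedar.
        At cedar: go left to ash.
          ash is a leaf — visit ash.
        At cedar: no right child.
        Visit cedar.
      At fig: no right child.
      Visit fig.
    At iris: no right child.
    Visit iris.
  At aster: no right child.
  Visit aster.
At bay: no right child.
Visit bay.

ash cedar fig iris aster bay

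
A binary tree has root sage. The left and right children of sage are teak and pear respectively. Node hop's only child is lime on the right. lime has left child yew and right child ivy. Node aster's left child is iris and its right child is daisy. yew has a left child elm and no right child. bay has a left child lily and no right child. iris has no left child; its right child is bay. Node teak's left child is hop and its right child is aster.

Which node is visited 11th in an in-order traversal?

daisy

In-order visits the left subtree, then the node, then the right subtree.
At sage: go left to teak.
  At teak: go left to hop.
    At hop: no left child.
    Visit hop.
    At hop: go right to lime.
      At lime: go left to yew.
        At yew: go left to elm.
          elm is a leaf — visit elm.
        Visit yew.
        At yew: no right child.
      Visit lime.
      At lime: go right to ivy.
        ivy is a leaf — visit ivy.
  Visit teak.
  At teak: go right to aster.
    At aster: go left to iris.
      At iris: no left child.
      Visit iris.
      At iris: go right to bay.
        At bay: go left to lily.
          lily is a leaf — visit lily.
        Visit bay.
        At bay: no right child.
    Visit aster.
    At aster: go right to daisy.
      daisy is a leaf — visit daisy.
Visit sage.
At sage: go right to pear.
  pear is a leaf — visit pear.
Full in-order sequence: hop, elm, yew, lime, ivy, teak, iris, lily, bay, aster, daisy, sage, pear.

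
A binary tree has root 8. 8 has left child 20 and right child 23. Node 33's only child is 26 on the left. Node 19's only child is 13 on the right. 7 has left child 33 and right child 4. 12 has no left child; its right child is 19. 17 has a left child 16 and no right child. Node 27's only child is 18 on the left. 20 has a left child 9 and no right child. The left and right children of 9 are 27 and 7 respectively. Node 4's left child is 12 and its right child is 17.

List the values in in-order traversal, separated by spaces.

18 27 9 26 33 7 12 19 13 4 16 17 20 8 23

In-order visits the left subtree, then the node, then the right subtree.
At 8: go left to 20.
  At 20: go left to 9.
    At 9: go left to 27.
      At 27: go left to 18.
        18 is a leaf — visit 18.
      Visit 27.
      At 27: no right child.
    Visit 9.
    At 9: go right to 7.
      At 7: go left to 33.
        At 33: go left to 26.
          26 is a leaf — visit 26.
        Visit 33.
        At 33: no right child.
      Visit 7.
      At 7: go right to 4.
        At 4: go left to 12.
          At 12: no left child.
          Visit 12.
          At 12: go right to 19.
            At 19: no left child.
            Visit 19.
            At 19: go right to 13.
              13 is a leaf — visit 13.
        Visit 4.
        At 4: go right to 17.
          At 17: go left to 16.
            16 is a leaf — visit 16.
          Visit 17.
          At 17: no right child.
  Visit 20.
  At 20: no right child.
Visit 8.
At 8: go right to 23.
  23 is a leaf — visit 23.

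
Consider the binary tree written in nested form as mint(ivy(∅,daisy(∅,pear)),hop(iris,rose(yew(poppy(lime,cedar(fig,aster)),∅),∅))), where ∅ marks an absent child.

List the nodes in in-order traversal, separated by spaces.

In-order visits the left subtree, then the node, then the right subtree.
At mint: go left to ivy.
  At ivy: no left child.
  Visit ivy.
  At ivy: go right to daisy.
    At daisy: no left child.
    Visit daisy.
    At daisy: go right to pear.
      pear is a leaf — visit pear.
Visit mint.
At mint: go right to hop.
  At hop: go left to iris.
    iris is a leaf — visit iris.
  Visit hop.
  At hop: go right to rose.
    At rose: go left to yew.
      At yew: go left to poppy.
        At poppy: go left to lime.
          lime is a leaf — visit lime.
        Visit poppy.
        At poppy: go right to cedar.
          At cedar: go left to fig.
            fig is a leaf — visit fig.
          Visit cedar.
          At cedar: go right to aster.
            aster is a leaf — visit aster.
      Visit yew.
      At yew: no right child.
    Visit rose.
    At rose: no right child.

ivy daisy pear mint iris hop lime poppy fig cedar aster yew rose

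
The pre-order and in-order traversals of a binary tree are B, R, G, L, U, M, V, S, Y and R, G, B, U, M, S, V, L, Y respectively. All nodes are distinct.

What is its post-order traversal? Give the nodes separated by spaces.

G R S V M U Y L B

The first element of pre-order is the root; it splits in-order into left and right subtrees.
Root B: left subtree has 2 nodes {R, G}, right has 6 {U, M, S, V, L, Y}.
  Root R: left subtree has 0 nodes { }, right has 1 {G}.
  Root L: left subtree has 4 nodes {U, M, S, V}, right has 1 {Y}.
    Root U: left subtree has 0 nodes { }, right has 3 {M, S, V}.
      Root M: left subtree has 0 nodes { }, right has 2 {S, V}.
        Root V: left subtree has 1 node {S}, right has 0 { }.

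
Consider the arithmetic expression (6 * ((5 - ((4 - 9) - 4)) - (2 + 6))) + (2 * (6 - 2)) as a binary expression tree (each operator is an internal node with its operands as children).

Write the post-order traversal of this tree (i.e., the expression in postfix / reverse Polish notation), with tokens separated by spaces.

6 5 4 9 - 4 - - 2 6 + - * 2 6 2 - * +

Post-order on an expression tree gives postfix notation: for each operator, emit left operand, right operand, then the operator.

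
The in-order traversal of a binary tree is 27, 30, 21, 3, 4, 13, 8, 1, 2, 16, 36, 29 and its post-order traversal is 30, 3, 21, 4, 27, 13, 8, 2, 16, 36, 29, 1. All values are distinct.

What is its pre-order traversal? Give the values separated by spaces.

The last element of post-order is the root; it splits in-order into left and right subtrees.
Root 1: left subtree has 7 nodes {27, 30, 21, 3, 4, 13, 8}, right has 4 {2, 16, 36, 29}.
  Root 8: left subtree has 6 nodes {27, 30, 21, 3, 4, 13}, right has 0 { }.
    Root 13: left subtree has 5 nodes {27, 30, 21, 3, 4}, right has 0 { }.
      Root 27: left subtree has 0 nodes { }, right has 4 {30, 21, 3, 4}.
        Root 4: left subtree has 3 nodes {30, 21, 3}, right has 0 { }.
          Root 21: left subtree has 1 node {30}, right has 1 {3}.
  Root 29: left subtree has 3 nodes {2, 16, 36}, right has 0 { }.
    Root 36: left subtree has 2 nodes {2, 16}, right has 0 { }.
      Root 16: left subtree has 1 node {2}, right has 0 { }.

1 8 13 27 4 21 30 3 29 36 16 2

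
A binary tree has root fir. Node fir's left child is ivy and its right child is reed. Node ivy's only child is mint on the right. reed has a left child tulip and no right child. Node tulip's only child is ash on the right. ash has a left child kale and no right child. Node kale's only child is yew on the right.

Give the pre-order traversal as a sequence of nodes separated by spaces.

fir ivy mint reed tulip ash kale yew

Pre-order visits the node, then its left subtree, then its right subtree.
Visit fir.
At fir: go left to ivy.
  Visit ivy.
  At ivy: no left child.
  At ivy: go right to mint.
    mint is a leaf — visit mint.
At fir: go right to reed.
  Visit reed.
  At reed: go left to tulip.
    Visit tulip.
    At tulip: no left child.
    At tulip: go right to ash.
      Visit ash.
      At ash: go left to kale.
        Visit kale.
        At kale: no left child.
        At kale: go right to yew.
          yew is a leaf — visit yew.
      At ash: no right child.
  At reed: no right child.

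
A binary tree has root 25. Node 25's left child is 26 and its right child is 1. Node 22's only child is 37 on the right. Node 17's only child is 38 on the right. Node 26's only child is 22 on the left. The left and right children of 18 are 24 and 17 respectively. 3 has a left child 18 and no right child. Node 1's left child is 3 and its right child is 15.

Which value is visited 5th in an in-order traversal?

In-order visits the left subtree, then the node, then the right subtree.
At 25: go left to 26.
  At 26: go left to 22.
    At 22: no left child.
    Visit 22.
    At 22: go right to 37.
      37 is a leaf — visit 37.
  Visit 26.
  At 26: no right child.
Visit 25.
At 25: go right to 1.
  At 1: go left to 3.
    At 3: go left to 18.
      At 18: go left to 24.
        24 is a leaf — visit 24.
      Visit 18.
      At 18: go right to 17.
        At 17: no left child.
        Visit 17.
        At 17: go right to 38.
          38 is a leaf — visit 38.
    Visit 3.
    At 3: no right child.
  Visit 1.
  At 1: go right to 15.
    15 is a leaf — visit 15.
Full in-order sequence: 22, 37, 26, 25, 24, 18, 17, 38, 3, 1, 15.

24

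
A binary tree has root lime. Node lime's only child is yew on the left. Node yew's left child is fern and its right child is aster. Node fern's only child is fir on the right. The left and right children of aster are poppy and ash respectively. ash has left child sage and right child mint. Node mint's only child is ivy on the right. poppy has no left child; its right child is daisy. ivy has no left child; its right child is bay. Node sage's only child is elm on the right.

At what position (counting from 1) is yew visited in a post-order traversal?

Post-order visits the left subtree, then the right subtree, then the node.
At lime: go left to yew.
  At yew: go left to fern.
    At fern: no left child.
    At fern: go right to fir.
      fir is a leaf — visit fir.
    Visit fern.
  At yew: go right to aster.
    At aster: go left to poppy.
      At poppy: no left child.
      At poppy: go right to daisy.
        daisy is a leaf — visit daisy.
      Visit poppy.
    At aster: go right to ash.
      At ash: go left to sage.
        At sage: no left child.
        At sage: go right to elm.
          elm is a leaf — visit elm.
        Visit sage.
      At ash: go right to mint.
        At mint: no left child.
        At mint: go right to ivy.
          At ivy: no left child.
          At ivy: go right to bay.
            bay is a leaf — visit bay.
          Visit ivy.
        Visit mint.
      Visit ash.
    Visit aster.
  Visit yew.
At lime: no right child.
Visit lime.
Full post-order sequence: fir, fern, daisy, poppy, elm, sage, bay, ivy, mint, ash, aster, yew, lime.

12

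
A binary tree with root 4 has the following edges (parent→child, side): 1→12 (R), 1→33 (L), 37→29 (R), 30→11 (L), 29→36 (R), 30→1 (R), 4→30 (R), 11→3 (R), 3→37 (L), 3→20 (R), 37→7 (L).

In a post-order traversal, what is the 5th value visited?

20

Post-order visits the left subtree, then the right subtree, then the node.
At 4: no left child.
At 4: go right to 30.
  At 30: go left to 11.
    At 11: no left child.
    At 11: go right to 3.
      At 3: go left to 37.
        At 37: go left to 7.
          7 is a leaf — visit 7.
        At 37: go right to 29.
          At 29: no left child.
          At 29: go right to 36.
            36 is a leaf — visit 36.
          Visit 29.
        Visit 37.
      At 3: go right to 20.
        20 is a leaf — visit 20.
      Visit 3.
    Visit 11.
  At 30: go right to 1.
    At 1: go left to 33.
      33 is a leaf — visit 33.
    At 1: go right to 12.
      12 is a leaf — visit 12.
    Visit 1.
  Visit 30.
Visit 4.
Full post-order sequence: 7, 36, 29, 37, 20, 3, 11, 33, 12, 1, 30, 4.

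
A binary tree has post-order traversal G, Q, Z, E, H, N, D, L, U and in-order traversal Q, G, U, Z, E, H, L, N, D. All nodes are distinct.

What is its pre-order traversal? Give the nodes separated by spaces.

The last element of post-order is the root; it splits in-order into left and right subtrees.
Root U: left subtree has 2 nodes {Q, G}, right has 6 {Z, E, H, L, N, D}.
  Root Q: left subtree has 0 nodes { }, right has 1 {G}.
  Root L: left subtree has 3 nodes {Z, E, H}, right has 2 {N, D}.
    Root H: left subtree has 2 nodes {Z, E}, right has 0 { }.
      Root E: left subtree has 1 node {Z}, right has 0 { }.
    Root D: left subtree has 1 node {N}, right has 0 { }.

U Q G L H E Z D N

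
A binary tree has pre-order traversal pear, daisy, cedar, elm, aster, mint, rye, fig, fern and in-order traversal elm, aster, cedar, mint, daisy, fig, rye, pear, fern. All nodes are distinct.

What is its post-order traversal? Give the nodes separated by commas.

The first element of pre-order is the root; it splits in-order into left and right subtrees.
Root pear: left subtree has 7 nodes {elm, aster, cedar, mint, daisy, fig, rye}, right has 1 {fern}.
  Root daisy: left subtree has 4 nodes {elm, aster, cedar, mint}, right has 2 {fig, rye}.
    Root cedar: left subtree has 2 nodes {elm, aster}, right has 1 {mint}.
      Root elm: left subtree has 0 nodes { }, right has 1 {aster}.
    Root rye: left subtree has 1 node {fig}, right has 0 { }.

aster, elm, mint, cedar, fig, rye, daisy, fern, pear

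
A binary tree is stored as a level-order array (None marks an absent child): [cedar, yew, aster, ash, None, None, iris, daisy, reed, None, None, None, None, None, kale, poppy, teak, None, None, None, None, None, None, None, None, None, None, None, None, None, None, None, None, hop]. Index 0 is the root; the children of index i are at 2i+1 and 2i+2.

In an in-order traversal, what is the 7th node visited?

yew

In-order visits the left subtree, then the node, then the right subtree.
At cedar: go left to yew.
  At yew: go left to ash.
    At ash: go left to daisy.
      At daisy: go left to poppy.
        poppy is a leaf — visit poppy.
      Visit daisy.
      At daisy: go right to teak.
        At teak: go left to hop.
          hop is a leaf — visit hop.
        Visit teak.
        At teak: no right child.
    Visit ash.
    At ash: go right to reed.
      reed is a leaf — visit reed.
  Visit yew.
  At yew: no right child.
Visit cedar.
At cedar: go right to aster.
  At aster: no left child.
  Visit aster.
  At aster: go right to iris.
    At iris: no left child.
    Visit iris.
    At iris: go right to kale.
      kale is a leaf — visit kale.
Full in-order sequence: poppy, daisy, hop, teak, ash, reed, yew, cedar, aster, iris, kale.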